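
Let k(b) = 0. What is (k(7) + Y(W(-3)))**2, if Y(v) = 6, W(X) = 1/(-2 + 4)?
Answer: 36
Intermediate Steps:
W(X) = 1/2
(k(7) + Y(W(-3)))**2 = (0 + 6)**2 = 6**2 = 36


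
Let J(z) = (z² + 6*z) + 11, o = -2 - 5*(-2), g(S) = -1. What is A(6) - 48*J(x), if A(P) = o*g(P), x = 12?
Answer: -10904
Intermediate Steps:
o = 8 (o = -2 + 10 = 8)
J(z) = 11 + z² + 6*z
A(P) = -8 (A(P) = 8*(-1) = -8)
A(6) - 48*J(x) = -8 - 48*(11 + 12² + 6*12) = -8 - 48*(11 + 144 + 72) = -8 - 48*227 = -8 - 10896 = -10904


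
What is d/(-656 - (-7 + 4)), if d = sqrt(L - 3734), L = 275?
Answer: -I*sqrt(3459)/653 ≈ -0.090066*I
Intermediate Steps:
d = I*sqrt(3459) (d = sqrt(275 - 3734) = sqrt(-3459) = I*sqrt(3459) ≈ 58.813*I)
d/(-656 - (-7 + 4)) = (I*sqrt(3459))/(-656 - (-7 + 4)) = (I*sqrt(3459))/(-656 - 1*(-3)) = (I*sqrt(3459))/(-656 + 3) = (I*sqrt(3459))/(-653) = (I*sqrt(3459))*(-1/653) = -I*sqrt(3459)/653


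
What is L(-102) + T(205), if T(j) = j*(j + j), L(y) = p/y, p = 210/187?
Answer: 267194915/3179 ≈ 84050.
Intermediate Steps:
p = 210/187 (p = 210*(1/187) = 210/187 ≈ 1.1230)
L(y) = 210/(187*y)
T(j) = 2*j² (T(j) = j*(2*j) = 2*j²)
L(-102) + T(205) = (210/187)/(-102) + 2*205² = (210/187)*(-1/102) + 2*42025 = -35/3179 + 84050 = 267194915/3179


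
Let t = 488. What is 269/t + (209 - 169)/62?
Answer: 18099/15128 ≈ 1.1964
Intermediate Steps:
269/t + (209 - 169)/62 = 269/488 + (209 - 169)/62 = 269*(1/488) + 40*(1/62) = 269/488 + 20/31 = 18099/15128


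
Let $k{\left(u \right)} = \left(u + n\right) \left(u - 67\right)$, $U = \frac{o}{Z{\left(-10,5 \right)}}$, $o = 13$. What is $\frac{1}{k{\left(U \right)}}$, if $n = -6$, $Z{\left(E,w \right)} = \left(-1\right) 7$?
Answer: $\frac{49}{26510} \approx 0.0018484$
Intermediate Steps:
$Z{\left(E,w \right)} = -7$
$U = - \frac{13}{7}$ ($U = \frac{13}{-7} = 13 \left(- \frac{1}{7}\right) = - \frac{13}{7} \approx -1.8571$)
$k{\left(u \right)} = \left(-67 + u\right) \left(-6 + u\right)$ ($k{\left(u \right)} = \left(u - 6\right) \left(u - 67\right) = \left(-6 + u\right) \left(-67 + u\right) = \left(-67 + u\right) \left(-6 + u\right)$)
$\frac{1}{k{\left(U \right)}} = \frac{1}{402 + \left(- \frac{13}{7}\right)^{2} - - \frac{949}{7}} = \frac{1}{402 + \frac{169}{49} + \frac{949}{7}} = \frac{1}{\frac{26510}{49}} = \frac{49}{26510}$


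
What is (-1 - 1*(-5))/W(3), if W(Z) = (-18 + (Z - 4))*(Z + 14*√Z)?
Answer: 4/3667 - 56*√3/11001 ≈ -0.0077261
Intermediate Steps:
W(Z) = (-22 + Z)*(Z + 14*√Z) (W(Z) = (-18 + (-4 + Z))*(Z + 14*√Z) = (-22 + Z)*(Z + 14*√Z))
(-1 - 1*(-5))/W(3) = (-1 - 1*(-5))/(3² - 308*√3 - 22*3 + 14*3^(3/2)) = (-1 + 5)/(9 - 308*√3 - 66 + 14*(3*√3)) = 4/(9 - 308*√3 - 66 + 42*√3) = 4/(-57 - 266*√3)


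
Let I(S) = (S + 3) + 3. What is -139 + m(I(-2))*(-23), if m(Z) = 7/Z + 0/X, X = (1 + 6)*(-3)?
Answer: -717/4 ≈ -179.25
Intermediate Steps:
X = -21 (X = 7*(-3) = -21)
I(S) = 6 + S (I(S) = (3 + S) + 3 = 6 + S)
m(Z) = 7/Z (m(Z) = 7/Z + 0/(-21) = 7/Z + 0*(-1/21) = 7/Z + 0 = 7/Z)
-139 + m(I(-2))*(-23) = -139 + (7/(6 - 2))*(-23) = -139 + (7/4)*(-23) = -139 - 161/4 = -717/4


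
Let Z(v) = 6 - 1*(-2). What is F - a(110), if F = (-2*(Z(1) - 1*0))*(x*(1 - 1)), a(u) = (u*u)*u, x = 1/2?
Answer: -1331000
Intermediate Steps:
x = 1/2 ≈ 0.50000
a(u) = u**3 (a(u) = u**2*u = u**3)
Z(v) = 8 (Z(v) = 6 + 2 = 8)
F = 0 (F = (-2*(8 - 1*0))*((1 - 1)/2) = (-2*(8 + 0))*((1/2)*0) = -2*8*0 = -16*0 = 0)
F - a(110) = 0 - 1*110**3 = 0 - 1*1331000 = 0 - 1331000 = -1331000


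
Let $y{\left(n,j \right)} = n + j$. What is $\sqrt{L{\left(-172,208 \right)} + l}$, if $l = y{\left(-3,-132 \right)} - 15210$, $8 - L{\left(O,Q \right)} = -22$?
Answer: $i \sqrt{15315} \approx 123.75 i$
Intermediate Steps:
$y{\left(n,j \right)} = j + n$
$L{\left(O,Q \right)} = 30$ ($L{\left(O,Q \right)} = 8 - -22 = 8 + 22 = 30$)
$l = -15345$ ($l = \left(-132 - 3\right) - 15210 = -135 - 15210 = -15345$)
$\sqrt{L{\left(-172,208 \right)} + l} = \sqrt{30 - 15345} = \sqrt{-15315} = i \sqrt{15315}$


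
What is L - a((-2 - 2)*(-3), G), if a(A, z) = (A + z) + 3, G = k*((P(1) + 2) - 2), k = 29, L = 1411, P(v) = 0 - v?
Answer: 1425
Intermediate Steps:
P(v) = -v
G = -29 (G = 29*((-1*1 + 2) - 2) = 29*((-1 + 2) - 2) = 29*(1 - 2) = 29*(-1) = -29)
a(A, z) = 3 + A + z
L - a((-2 - 2)*(-3), G) = 1411 - (3 + (-2 - 2)*(-3) - 29) = 1411 - (3 - 4*(-3) - 29) = 1411 - (3 + 12 - 29) = 1411 - 1*(-14) = 1411 + 14 = 1425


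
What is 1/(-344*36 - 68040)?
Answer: -1/80424 ≈ -1.2434e-5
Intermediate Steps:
1/(-344*36 - 68040) = 1/(-12384 - 68040) = 1/(-80424) = -1/80424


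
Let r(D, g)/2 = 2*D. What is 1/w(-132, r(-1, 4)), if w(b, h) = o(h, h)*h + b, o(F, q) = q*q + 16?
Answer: -1/260 ≈ -0.0038462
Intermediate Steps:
r(D, g) = 4*D (r(D, g) = 2*(2*D) = 4*D)
o(F, q) = 16 + q**2 (o(F, q) = q**2 + 16 = 16 + q**2)
w(b, h) = b + h*(16 + h**2) (w(b, h) = (16 + h**2)*h + b = h*(16 + h**2) + b = b + h*(16 + h**2))
1/w(-132, r(-1, 4)) = 1/(-132 + (4*(-1))*(16 + (4*(-1))**2)) = 1/(-132 - 4*(16 + (-4)**2)) = 1/(-132 - 4*(16 + 16)) = 1/(-132 - 4*32) = 1/(-132 - 128) = 1/(-260) = -1/260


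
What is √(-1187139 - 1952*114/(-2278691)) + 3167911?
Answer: 3167911 + I*√6164138824491010011/2278691 ≈ 3.1679e+6 + 1089.6*I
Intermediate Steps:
√(-1187139 - 1952*114/(-2278691)) + 3167911 = √(-1187139 - 222528*(-1/2278691)) + 3167911 = √(-1187139 + 222528/2278691) + 3167911 = √(-2705122732521/2278691) + 3167911 = I*√6164138824491010011/2278691 + 3167911 = 3167911 + I*√6164138824491010011/2278691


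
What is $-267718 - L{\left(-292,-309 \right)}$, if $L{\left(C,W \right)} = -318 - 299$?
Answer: $-267101$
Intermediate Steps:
$L{\left(C,W \right)} = -617$ ($L{\left(C,W \right)} = -318 - 299 = -617$)
$-267718 - L{\left(-292,-309 \right)} = -267718 - -617 = -267718 + 617 = -267101$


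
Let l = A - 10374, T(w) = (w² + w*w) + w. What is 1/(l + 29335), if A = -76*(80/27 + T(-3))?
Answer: 27/475087 ≈ 5.6832e-5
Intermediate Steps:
T(w) = w + 2*w² (T(w) = (w² + w²) + w = 2*w² + w = w + 2*w²)
A = -36860/27 (A = -76*(80/27 - 3*(1 + 2*(-3))) = -76*(80*(1/27) - 3*(1 - 6)) = -76*(80/27 - 3*(-5)) = -76*(80/27 + 15) = -76*485/27 = -36860/27 ≈ -1365.2)
l = -316958/27 (l = -36860/27 - 10374 = -316958/27 ≈ -11739.)
1/(l + 29335) = 1/(-316958/27 + 29335) = 1/(475087/27) = 27/475087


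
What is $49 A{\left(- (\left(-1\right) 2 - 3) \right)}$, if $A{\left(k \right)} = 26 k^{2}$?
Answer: $31850$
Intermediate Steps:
$49 A{\left(- (\left(-1\right) 2 - 3) \right)} = 49 \cdot 26 \left(- (\left(-1\right) 2 - 3)\right)^{2} = 49 \cdot 26 \left(- (-2 - 3)\right)^{2} = 49 \cdot 26 \left(\left(-1\right) \left(-5\right)\right)^{2} = 49 \cdot 26 \cdot 5^{2} = 49 \cdot 26 \cdot 25 = 49 \cdot 650 = 31850$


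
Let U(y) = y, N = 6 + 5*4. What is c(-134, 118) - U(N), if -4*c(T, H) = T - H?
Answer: 37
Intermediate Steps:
N = 26 (N = 6 + 20 = 26)
c(T, H) = -T/4 + H/4 (c(T, H) = -(T - H)/4 = -T/4 + H/4)
c(-134, 118) - U(N) = (-¼*(-134) + (¼)*118) - 1*26 = (67/2 + 59/2) - 26 = 63 - 26 = 37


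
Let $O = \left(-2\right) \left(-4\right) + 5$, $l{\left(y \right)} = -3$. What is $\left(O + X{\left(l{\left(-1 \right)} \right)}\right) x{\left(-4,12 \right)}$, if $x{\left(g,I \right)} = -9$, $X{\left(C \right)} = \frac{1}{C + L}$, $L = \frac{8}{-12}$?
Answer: $- \frac{1260}{11} \approx -114.55$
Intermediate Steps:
$L = - \frac{2}{3}$ ($L = 8 \left(- \frac{1}{12}\right) = - \frac{2}{3} \approx -0.66667$)
$O = 13$ ($O = 8 + 5 = 13$)
$X{\left(C \right)} = \frac{1}{- \frac{2}{3} + C}$ ($X{\left(C \right)} = \frac{1}{C - \frac{2}{3}} = \frac{1}{- \frac{2}{3} + C}$)
$\left(O + X{\left(l{\left(-1 \right)} \right)}\right) x{\left(-4,12 \right)} = \left(13 + \frac{3}{-2 + 3 \left(-3\right)}\right) \left(-9\right) = \left(13 + \frac{3}{-2 - 9}\right) \left(-9\right) = \left(13 + \frac{3}{-11}\right) \left(-9\right) = \left(13 + 3 \left(- \frac{1}{11}\right)\right) \left(-9\right) = \left(13 - \frac{3}{11}\right) \left(-9\right) = \frac{140}{11} \left(-9\right) = - \frac{1260}{11}$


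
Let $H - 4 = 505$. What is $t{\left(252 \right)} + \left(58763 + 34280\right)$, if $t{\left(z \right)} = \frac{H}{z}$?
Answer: $\frac{23447345}{252} \approx 93045.0$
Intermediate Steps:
$H = 509$ ($H = 4 + 505 = 509$)
$t{\left(z \right)} = \frac{509}{z}$
$t{\left(252 \right)} + \left(58763 + 34280\right) = \frac{509}{252} + \left(58763 + 34280\right) = 509 \cdot \frac{1}{252} + 93043 = \frac{509}{252} + 93043 = \frac{23447345}{252}$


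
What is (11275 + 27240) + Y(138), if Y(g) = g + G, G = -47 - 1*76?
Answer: 38530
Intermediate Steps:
G = -123 (G = -47 - 76 = -123)
Y(g) = -123 + g (Y(g) = g - 123 = -123 + g)
(11275 + 27240) + Y(138) = (11275 + 27240) + (-123 + 138) = 38515 + 15 = 38530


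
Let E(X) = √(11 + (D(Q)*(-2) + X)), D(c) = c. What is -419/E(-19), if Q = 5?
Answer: 419*I*√2/6 ≈ 98.759*I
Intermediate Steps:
E(X) = √(1 + X) (E(X) = √(11 + (5*(-2) + X)) = √(11 + (-10 + X)) = √(1 + X))
-419/E(-19) = -419/√(1 - 19) = -419*(-I*√2/6) = -(-419)*I*√2/6 = 419*I*√2/6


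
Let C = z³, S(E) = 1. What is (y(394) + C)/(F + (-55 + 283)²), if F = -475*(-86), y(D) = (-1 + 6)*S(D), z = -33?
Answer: -17966/46417 ≈ -0.38706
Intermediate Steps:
y(D) = 5 (y(D) = (-1 + 6)*1 = 5*1 = 5)
F = 40850
C = -35937 (C = (-33)³ = -35937)
(y(394) + C)/(F + (-55 + 283)²) = (5 - 35937)/(40850 + (-55 + 283)²) = -35932/(40850 + 228²) = -35932/(40850 + 51984) = -35932/92834 = -35932*1/92834 = -17966/46417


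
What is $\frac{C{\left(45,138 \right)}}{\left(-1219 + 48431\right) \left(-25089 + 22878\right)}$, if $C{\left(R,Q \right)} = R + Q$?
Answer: $- \frac{61}{34795244} \approx -1.7531 \cdot 10^{-6}$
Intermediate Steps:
$C{\left(R,Q \right)} = Q + R$
$\frac{C{\left(45,138 \right)}}{\left(-1219 + 48431\right) \left(-25089 + 22878\right)} = \frac{138 + 45}{\left(-1219 + 48431\right) \left(-25089 + 22878\right)} = \frac{183}{47212 \left(-2211\right)} = \frac{183}{-104385732} = 183 \left(- \frac{1}{104385732}\right) = - \frac{61}{34795244}$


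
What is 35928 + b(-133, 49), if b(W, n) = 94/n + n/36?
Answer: 63382777/1764 ≈ 35931.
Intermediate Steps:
b(W, n) = 94/n + n/36 (b(W, n) = 94/n + n*(1/36) = 94/n + n/36)
35928 + b(-133, 49) = 35928 + (94/49 + (1/36)*49) = 35928 + (94*(1/49) + 49/36) = 35928 + (94/49 + 49/36) = 35928 + 5785/1764 = 63382777/1764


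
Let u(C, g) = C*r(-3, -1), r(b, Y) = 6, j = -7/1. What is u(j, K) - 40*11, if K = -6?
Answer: -482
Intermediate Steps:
j = -7 (j = -7*1 = -7)
u(C, g) = 6*C (u(C, g) = C*6 = 6*C)
u(j, K) - 40*11 = 6*(-7) - 40*11 = -42 - 440 = -482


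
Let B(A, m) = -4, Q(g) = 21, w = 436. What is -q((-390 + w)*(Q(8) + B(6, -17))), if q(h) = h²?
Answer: -611524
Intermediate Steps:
-q((-390 + w)*(Q(8) + B(6, -17))) = -((-390 + 436)*(21 - 4))² = -(46*17)² = -1*782² = -1*611524 = -611524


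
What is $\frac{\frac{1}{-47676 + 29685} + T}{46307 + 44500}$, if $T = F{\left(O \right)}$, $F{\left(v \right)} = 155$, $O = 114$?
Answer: $\frac{2788604}{1633708737} \approx 0.0017069$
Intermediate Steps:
$T = 155$
$\frac{\frac{1}{-47676 + 29685} + T}{46307 + 44500} = \frac{\frac{1}{-47676 + 29685} + 155}{46307 + 44500} = \frac{\frac{1}{-17991} + 155}{90807} = \left(- \frac{1}{17991} + 155\right) \frac{1}{90807} = \frac{2788604}{17991} \cdot \frac{1}{90807} = \frac{2788604}{1633708737}$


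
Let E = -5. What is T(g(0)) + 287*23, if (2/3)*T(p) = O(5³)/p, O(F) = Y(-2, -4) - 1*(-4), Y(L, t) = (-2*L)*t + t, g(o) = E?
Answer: 33029/5 ≈ 6605.8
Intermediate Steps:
g(o) = -5
Y(L, t) = t - 2*L*t (Y(L, t) = -2*L*t + t = t - 2*L*t)
O(F) = -16 (O(F) = -4*(1 - 2*(-2)) - 1*(-4) = -4*(1 + 4) + 4 = -4*5 + 4 = -20 + 4 = -16)
T(p) = -24/p (T(p) = 3*(-16/p)/2 = -24/p)
T(g(0)) + 287*23 = -24/(-5) + 287*23 = -24*(-⅕) + 6601 = 24/5 + 6601 = 33029/5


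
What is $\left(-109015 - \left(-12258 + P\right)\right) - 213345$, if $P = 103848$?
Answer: $-413950$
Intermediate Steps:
$\left(-109015 - \left(-12258 + P\right)\right) - 213345 = \left(-109015 + \left(12258 - 103848\right)\right) - 213345 = \left(-109015 - 91590\right) - 213345 = -200605 - 213345 = -413950$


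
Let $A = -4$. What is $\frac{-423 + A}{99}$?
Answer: $- \frac{427}{99} \approx -4.3131$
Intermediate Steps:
$\frac{-423 + A}{99} = \frac{-423 - 4}{99} = \left(-427\right) \frac{1}{99} = - \frac{427}{99}$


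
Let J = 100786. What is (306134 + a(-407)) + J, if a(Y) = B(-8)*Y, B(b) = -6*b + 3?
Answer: 386163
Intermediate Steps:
B(b) = 3 - 6*b
a(Y) = 51*Y (a(Y) = (3 - 6*(-8))*Y = (3 + 48)*Y = 51*Y)
(306134 + a(-407)) + J = (306134 + 51*(-407)) + 100786 = (306134 - 20757) + 100786 = 285377 + 100786 = 386163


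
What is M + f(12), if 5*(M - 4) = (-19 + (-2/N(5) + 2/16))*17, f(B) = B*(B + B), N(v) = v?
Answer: 45293/200 ≈ 226.47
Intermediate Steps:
f(B) = 2*B**2 (f(B) = B*(2*B) = 2*B**2)
M = -12307/200 (M = 4 + ((-19 + (-2/5 + 2/16))*17)/5 = 4 + ((-19 + (-2*1/5 + 2*(1/16)))*17)/5 = 4 + ((-19 + (-2/5 + 1/8))*17)/5 = 4 + ((-19 - 11/40)*17)/5 = 4 + (-771/40*17)/5 = 4 + (1/5)*(-13107/40) = 4 - 13107/200 = -12307/200 ≈ -61.535)
M + f(12) = -12307/200 + 2*12**2 = -12307/200 + 2*144 = -12307/200 + 288 = 45293/200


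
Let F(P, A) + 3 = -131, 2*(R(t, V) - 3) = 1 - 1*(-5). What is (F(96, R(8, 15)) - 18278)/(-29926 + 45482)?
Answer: -4603/3889 ≈ -1.1836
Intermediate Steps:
R(t, V) = 6 (R(t, V) = 3 + (1 - 1*(-5))/2 = 3 + (1 + 5)/2 = 3 + (1/2)*6 = 3 + 3 = 6)
F(P, A) = -134 (F(P, A) = -3 - 131 = -134)
(F(96, R(8, 15)) - 18278)/(-29926 + 45482) = (-134 - 18278)/(-29926 + 45482) = -18412/15556 = -18412*1/15556 = -4603/3889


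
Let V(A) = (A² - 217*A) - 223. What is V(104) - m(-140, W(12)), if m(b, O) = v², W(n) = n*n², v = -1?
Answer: -11976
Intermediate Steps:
W(n) = n³
V(A) = -223 + A² - 217*A
m(b, O) = 1 (m(b, O) = (-1)² = 1)
V(104) - m(-140, W(12)) = (-223 + 104² - 217*104) - 1*1 = (-223 + 10816 - 22568) - 1 = -11975 - 1 = -11976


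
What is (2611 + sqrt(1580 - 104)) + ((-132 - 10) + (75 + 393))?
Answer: 2937 + 6*sqrt(41) ≈ 2975.4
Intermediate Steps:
(2611 + sqrt(1580 - 104)) + ((-132 - 10) + (75 + 393)) = (2611 + sqrt(1476)) + (-142 + 468) = (2611 + 6*sqrt(41)) + 326 = 2937 + 6*sqrt(41)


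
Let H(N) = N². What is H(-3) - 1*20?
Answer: -11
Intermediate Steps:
H(-3) - 1*20 = (-3)² - 1*20 = 9 - 20 = -11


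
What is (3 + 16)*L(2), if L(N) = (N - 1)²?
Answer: 19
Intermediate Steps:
L(N) = (-1 + N)²
(3 + 16)*L(2) = (3 + 16)*(-1 + 2)² = 19*1² = 19*1 = 19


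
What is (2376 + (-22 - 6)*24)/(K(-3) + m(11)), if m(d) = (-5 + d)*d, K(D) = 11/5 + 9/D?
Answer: 4260/163 ≈ 26.135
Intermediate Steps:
K(D) = 11/5 + 9/D (K(D) = 11*(1/5) + 9/D = 11/5 + 9/D)
m(d) = d*(-5 + d)
(2376 + (-22 - 6)*24)/(K(-3) + m(11)) = (2376 + (-22 - 6)*24)/((11/5 + 9/(-3)) + 11*(-5 + 11)) = (2376 - 28*24)/((11/5 + 9*(-1/3)) + 11*6) = (2376 - 672)/((11/5 - 3) + 66) = 1704/(-4/5 + 66) = 1704/(326/5) = 1704*(5/326) = 4260/163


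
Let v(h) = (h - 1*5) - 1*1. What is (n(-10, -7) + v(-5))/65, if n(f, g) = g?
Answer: -18/65 ≈ -0.27692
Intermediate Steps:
v(h) = -6 + h (v(h) = (h - 5) - 1 = (-5 + h) - 1 = -6 + h)
(n(-10, -7) + v(-5))/65 = (-7 + (-6 - 5))/65 = (-7 - 11)/65 = (1/65)*(-18) = -18/65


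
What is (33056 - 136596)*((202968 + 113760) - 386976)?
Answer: 7273477920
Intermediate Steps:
(33056 - 136596)*((202968 + 113760) - 386976) = -103540*(316728 - 386976) = -103540*(-70248) = 7273477920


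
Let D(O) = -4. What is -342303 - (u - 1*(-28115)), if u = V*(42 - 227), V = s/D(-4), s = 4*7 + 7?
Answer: -1488147/4 ≈ -3.7204e+5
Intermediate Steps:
s = 35 (s = 28 + 7 = 35)
V = -35/4 (V = 35/(-4) = 35*(-1/4) = -35/4 ≈ -8.7500)
u = 6475/4 (u = -35*(42 - 227)/4 = -35/4*(-185) = 6475/4 ≈ 1618.8)
-342303 - (u - 1*(-28115)) = -342303 - (6475/4 - 1*(-28115)) = -342303 - (6475/4 + 28115) = -342303 - 1*118935/4 = -342303 - 118935/4 = -1488147/4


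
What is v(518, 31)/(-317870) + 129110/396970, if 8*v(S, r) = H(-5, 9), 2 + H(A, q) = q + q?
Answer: 293138584/901320385 ≈ 0.32523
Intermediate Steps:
H(A, q) = -2 + 2*q (H(A, q) = -2 + (q + q) = -2 + 2*q)
v(S, r) = 2 (v(S, r) = (-2 + 2*9)/8 = (-2 + 18)/8 = (1/8)*16 = 2)
v(518, 31)/(-317870) + 129110/396970 = 2/(-317870) + 129110/396970 = 2*(-1/317870) + 129110*(1/396970) = -1/158935 + 12911/39697 = 293138584/901320385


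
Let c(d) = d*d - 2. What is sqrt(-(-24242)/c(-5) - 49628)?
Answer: I*sqrt(48574) ≈ 220.4*I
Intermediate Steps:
c(d) = -2 + d**2 (c(d) = d**2 - 2 = -2 + d**2)
sqrt(-(-24242)/c(-5) - 49628) = sqrt(-(-24242)/(-2 + (-5)**2) - 49628) = sqrt(-(-24242)/(-2 + 25) - 49628) = sqrt(-(-24242)/23 - 49628) = sqrt(-782*(-31/23) - 49628) = sqrt(1054 - 49628) = sqrt(-48574) = I*sqrt(48574)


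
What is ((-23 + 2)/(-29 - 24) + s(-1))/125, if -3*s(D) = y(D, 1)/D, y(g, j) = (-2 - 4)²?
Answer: 657/6625 ≈ 0.099170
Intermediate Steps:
y(g, j) = 36 (y(g, j) = (-6)² = 36)
s(D) = -12/D
((-23 + 2)/(-29 - 24) + s(-1))/125 = ((-23 + 2)/(-29 - 24) - 12/(-1))/125 = (-21/(-53) - 12*(-1))*(1/125) = (-21*(-1/53) + 12)*(1/125) = (21/53 + 12)*(1/125) = (657/53)*(1/125) = 657/6625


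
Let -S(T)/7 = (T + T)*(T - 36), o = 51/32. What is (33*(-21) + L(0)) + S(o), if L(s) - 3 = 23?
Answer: 51553/512 ≈ 100.69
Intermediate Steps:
L(s) = 26 (L(s) = 3 + 23 = 26)
o = 51/32 (o = 51*(1/32) = 51/32 ≈ 1.5938)
S(T) = -14*T*(-36 + T) (S(T) = -7*(T + T)*(T - 36) = -7*2*T*(-36 + T) = -14*T*(-36 + T))
(33*(-21) + L(0)) + S(o) = (33*(-21) + 26) + 14*(51/32)*(36 - 1*51/32) = (-693 + 26) + 14*(51/32)*(36 - 51/32) = -667 + 14*(51/32)*(1101/32) = -667 + 393057/512 = 51553/512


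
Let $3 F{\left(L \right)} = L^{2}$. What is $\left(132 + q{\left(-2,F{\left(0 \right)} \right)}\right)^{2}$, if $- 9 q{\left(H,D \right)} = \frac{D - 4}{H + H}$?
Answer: $\frac{1408969}{81} \approx 17395.0$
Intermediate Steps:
$F{\left(L \right)} = \frac{L^{2}}{3}$
$q{\left(H,D \right)} = - \frac{-4 + D}{18 H}$ ($q{\left(H,D \right)} = - \frac{\left(D - 4\right) \frac{1}{H + H}}{9} = - \frac{\left(-4 + D\right) \frac{1}{2 H}}{9} = - \frac{\frac{1}{2} \frac{1}{H} \left(-4 + D\right)}{9} = - \frac{-4 + D}{18 H}$)
$\left(132 + q{\left(-2,F{\left(0 \right)} \right)}\right)^{2} = \left(132 + \frac{4 - \frac{0^{2}}{3}}{18 \left(-2\right)}\right)^{2} = \left(132 + \frac{1}{18} \left(- \frac{1}{2}\right) \left(4 - \frac{1}{3} \cdot 0\right)\right)^{2} = \left(132 + \frac{1}{18} \left(- \frac{1}{2}\right) \left(4 - 0\right)\right)^{2} = \left(132 + \frac{1}{18} \left(- \frac{1}{2}\right) \left(4 + 0\right)\right)^{2} = \left(132 + \frac{1}{18} \left(- \frac{1}{2}\right) 4\right)^{2} = \left(132 - \frac{1}{9}\right)^{2} = \left(\frac{1187}{9}\right)^{2} = \frac{1408969}{81}$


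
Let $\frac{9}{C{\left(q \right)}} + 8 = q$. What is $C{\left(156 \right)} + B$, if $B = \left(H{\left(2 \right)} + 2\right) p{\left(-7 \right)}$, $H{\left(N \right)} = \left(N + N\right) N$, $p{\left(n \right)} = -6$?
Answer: $- \frac{8871}{148} \approx -59.939$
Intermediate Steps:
$H{\left(N \right)} = 2 N^{2}$ ($H{\left(N \right)} = 2 N N = 2 N^{2}$)
$C{\left(q \right)} = \frac{9}{-8 + q}$
$B = -60$ ($B = \left(2 \cdot 2^{2} + 2\right) \left(-6\right) = \left(2 \cdot 4 + 2\right) \left(-6\right) = \left(8 + 2\right) \left(-6\right) = 10 \left(-6\right) = -60$)
$C{\left(156 \right)} + B = \frac{9}{-8 + 156} - 60 = \frac{9}{148} - 60 = - \frac{8871}{148}$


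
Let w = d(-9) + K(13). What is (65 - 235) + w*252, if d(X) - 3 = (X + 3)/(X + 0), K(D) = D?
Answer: 4030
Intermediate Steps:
d(X) = 3 + (3 + X)/X (d(X) = 3 + (X + 3)/(X + 0) = 3 + (3 + X)/X)
w = 50/3 (w = (4 + 3/(-9)) + 13 = (4 + 3*(-1/9)) + 13 = (4 - 1/3) + 13 = 11/3 + 13 = 50/3 ≈ 16.667)
(65 - 235) + w*252 = (65 - 235) + (50/3)*252 = -170 + 4200 = 4030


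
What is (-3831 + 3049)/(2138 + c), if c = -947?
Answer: -782/1191 ≈ -0.65659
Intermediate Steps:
(-3831 + 3049)/(2138 + c) = (-3831 + 3049)/(2138 - 947) = -782/1191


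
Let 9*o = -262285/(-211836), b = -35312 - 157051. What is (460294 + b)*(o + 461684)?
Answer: 235836051551547631/1906524 ≈ 1.2370e+11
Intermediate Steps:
b = -192363
o = 262285/1906524 (o = (-262285/(-211836))/9 = (-262285*(-1/211836))/9 = (⅑)*(262285/211836) = 262285/1906524 ≈ 0.13757)
(460294 + b)*(o + 461684) = (460294 - 192363)*(262285/1906524 + 461684) = 267931*(880211888701/1906524) = 235836051551547631/1906524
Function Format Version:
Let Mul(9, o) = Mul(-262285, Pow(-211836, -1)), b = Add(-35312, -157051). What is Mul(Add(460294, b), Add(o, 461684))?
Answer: Rational(235836051551547631, 1906524) ≈ 1.2370e+11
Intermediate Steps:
b = -192363
o = Rational(262285, 1906524) (o = Mul(Rational(1, 9), Mul(-262285, Pow(-211836, -1))) = Mul(Rational(1, 9), Mul(-262285, Rational(-1, 211836))) = Mul(Rational(1, 9), Rational(262285, 211836)) = Rational(262285, 1906524) ≈ 0.13757)
Mul(Add(460294, b), Add(o, 461684)) = Mul(Add(460294, -192363), Add(Rational(262285, 1906524), 461684)) = Mul(267931, Rational(880211888701, 1906524)) = Rational(235836051551547631, 1906524)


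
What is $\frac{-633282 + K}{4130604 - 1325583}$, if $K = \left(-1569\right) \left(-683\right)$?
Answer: $\frac{48705}{311669} \approx 0.15627$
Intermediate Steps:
$K = 1071627$
$\frac{-633282 + K}{4130604 - 1325583} = \frac{-633282 + 1071627}{4130604 - 1325583} = \frac{438345}{2805021} = 438345 \cdot \frac{1}{2805021} = \frac{48705}{311669}$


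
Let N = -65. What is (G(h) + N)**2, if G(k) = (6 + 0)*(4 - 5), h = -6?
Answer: 5041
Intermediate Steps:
G(k) = -6 (G(k) = 6*(-1) = -6)
(G(h) + N)**2 = (-6 - 65)**2 = (-71)**2 = 5041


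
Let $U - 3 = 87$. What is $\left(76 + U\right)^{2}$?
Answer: $27556$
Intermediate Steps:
$U = 90$ ($U = 3 + 87 = 90$)
$\left(76 + U\right)^{2} = \left(76 + 90\right)^{2} = 166^{2} = 27556$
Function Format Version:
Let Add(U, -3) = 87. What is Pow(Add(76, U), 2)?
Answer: 27556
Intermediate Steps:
U = 90 (U = Add(3, 87) = 90)
Pow(Add(76, U), 2) = Pow(Add(76, 90), 2) = Pow(166, 2) = 27556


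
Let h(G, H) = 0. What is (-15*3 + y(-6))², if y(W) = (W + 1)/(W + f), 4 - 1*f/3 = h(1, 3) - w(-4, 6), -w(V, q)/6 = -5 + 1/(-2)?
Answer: 894916/441 ≈ 2029.3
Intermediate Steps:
w(V, q) = 33 (w(V, q) = -6*(-5 + 1/(-2)) = -6*(-5 - ½) = -6*(-11/2) = 33)
f = 111 (f = 12 - 3*(0 - 1*33) = 12 - 3*(0 - 33) = 12 - 3*(-33) = 12 + 99 = 111)
y(W) = (1 + W)/(111 + W) (y(W) = (W + 1)/(W + 111) = (1 + W)/(111 + W))
(-15*3 + y(-6))² = (-15*3 + (1 - 6)/(111 - 6))² = (-45 - 5/105)² = (-45 + (1/105)*(-5))² = (-45 - 1/21)² = (-946/21)² = 894916/441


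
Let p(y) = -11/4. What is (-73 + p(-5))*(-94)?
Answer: 14241/2 ≈ 7120.5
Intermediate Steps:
p(y) = -11/4 (p(y) = -11*1/4 = -11/4)
(-73 + p(-5))*(-94) = (-73 - 11/4)*(-94) = -303/4*(-94) = 14241/2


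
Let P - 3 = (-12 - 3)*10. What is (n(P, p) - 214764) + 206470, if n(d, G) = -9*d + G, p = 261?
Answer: -6710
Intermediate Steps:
P = -147 (P = 3 + (-12 - 3)*10 = 3 - 15*10 = 3 - 150 = -147)
n(d, G) = G - 9*d
(n(P, p) - 214764) + 206470 = ((261 - 9*(-147)) - 214764) + 206470 = ((261 + 1323) - 214764) + 206470 = (1584 - 214764) + 206470 = -213180 + 206470 = -6710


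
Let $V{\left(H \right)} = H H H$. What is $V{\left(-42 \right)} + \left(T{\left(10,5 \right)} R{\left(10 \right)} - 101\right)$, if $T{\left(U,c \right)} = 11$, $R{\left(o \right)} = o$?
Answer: $-74079$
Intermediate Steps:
$V{\left(H \right)} = H^{3}$ ($V{\left(H \right)} = H^{2} H = H^{3}$)
$V{\left(-42 \right)} + \left(T{\left(10,5 \right)} R{\left(10 \right)} - 101\right) = \left(-42\right)^{3} + \left(11 \cdot 10 - 101\right) = -74088 + \left(110 - 101\right) = -74088 + 9 = -74079$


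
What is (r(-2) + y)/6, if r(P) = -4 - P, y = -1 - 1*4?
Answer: -7/6 ≈ -1.1667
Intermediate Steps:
y = -5 (y = -1 - 4 = -5)
(r(-2) + y)/6 = ((-4 - 1*(-2)) - 5)/6 = ((-4 + 2) - 5)/6 = (-2 - 5)/6 = (1/6)*(-7) = -7/6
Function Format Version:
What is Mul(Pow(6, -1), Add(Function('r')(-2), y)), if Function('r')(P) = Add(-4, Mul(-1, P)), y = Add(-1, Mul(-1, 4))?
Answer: Rational(-7, 6) ≈ -1.1667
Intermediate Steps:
y = -5 (y = Add(-1, -4) = -5)
Mul(Pow(6, -1), Add(Function('r')(-2), y)) = Mul(Pow(6, -1), Add(Add(-4, Mul(-1, -2)), -5)) = Mul(Rational(1, 6), Add(Add(-4, 2), -5)) = Mul(Rational(1, 6), Add(-2, -5)) = Mul(Rational(1, 6), -7) = Rational(-7, 6)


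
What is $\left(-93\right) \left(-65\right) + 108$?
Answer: $6153$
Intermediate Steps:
$\left(-93\right) \left(-65\right) + 108 = 6045 + 108 = 6153$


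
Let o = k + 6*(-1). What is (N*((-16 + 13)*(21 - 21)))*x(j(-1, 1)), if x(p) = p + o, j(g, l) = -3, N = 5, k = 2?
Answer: 0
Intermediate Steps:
o = -4 (o = 2 + 6*(-1) = 2 - 6 = -4)
x(p) = -4 + p (x(p) = p - 4 = -4 + p)
(N*((-16 + 13)*(21 - 21)))*x(j(-1, 1)) = (5*((-16 + 13)*(21 - 21)))*(-4 - 3) = (5*(-3*0))*(-7) = (5*0)*(-7) = 0*(-7) = 0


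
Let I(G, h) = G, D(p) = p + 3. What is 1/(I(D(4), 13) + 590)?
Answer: 1/597 ≈ 0.0016750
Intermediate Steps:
D(p) = 3 + p
1/(I(D(4), 13) + 590) = 1/((3 + 4) + 590) = 1/(7 + 590) = 1/597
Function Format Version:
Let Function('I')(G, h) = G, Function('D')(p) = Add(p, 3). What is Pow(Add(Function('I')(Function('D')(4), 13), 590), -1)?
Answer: Rational(1, 597) ≈ 0.0016750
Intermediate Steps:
Function('D')(p) = Add(3, p)
Pow(Add(Function('I')(Function('D')(4), 13), 590), -1) = Pow(Add(Add(3, 4), 590), -1) = Pow(Add(7, 590), -1) = Pow(597, -1) = Rational(1, 597)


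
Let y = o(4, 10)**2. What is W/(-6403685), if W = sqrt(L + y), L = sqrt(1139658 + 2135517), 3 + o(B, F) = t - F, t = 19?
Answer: -sqrt(36 + 5*sqrt(131007))/6403685 ≈ -6.7090e-6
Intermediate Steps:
o(B, F) = 16 - F (o(B, F) = -3 + (19 - F) = 16 - F)
L = 5*sqrt(131007) (L = sqrt(3275175) = 5*sqrt(131007) ≈ 1809.7)
y = 36 (y = (16 - 1*10)**2 = (16 - 10)**2 = 6**2 = 36)
W = sqrt(36 + 5*sqrt(131007)) (W = sqrt(5*sqrt(131007) + 36) = sqrt(36 + 5*sqrt(131007)) ≈ 42.962)
W/(-6403685) = sqrt(36 + 5*sqrt(131007))/(-6403685) = sqrt(36 + 5*sqrt(131007))*(-1/6403685) = -sqrt(36 + 5*sqrt(131007))/6403685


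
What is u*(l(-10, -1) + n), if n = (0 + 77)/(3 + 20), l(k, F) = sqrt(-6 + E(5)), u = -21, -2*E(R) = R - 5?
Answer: -1617/23 - 21*I*sqrt(6) ≈ -70.304 - 51.439*I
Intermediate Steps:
E(R) = 5/2 - R/2 (E(R) = -(R - 5)/2 = -(-5 + R)/2 = 5/2 - R/2)
l(k, F) = I*sqrt(6) (l(k, F) = sqrt(-6 + (5/2 - 1/2*5)) = sqrt(-6 + (5/2 - 5/2)) = sqrt(-6 + 0) = sqrt(-6) = I*sqrt(6))
n = 77/23 ≈ 3.3478
u*(l(-10, -1) + n) = -21*(I*sqrt(6) + 77/23) = -21*(77/23 + I*sqrt(6)) = -1617/23 - 21*I*sqrt(6)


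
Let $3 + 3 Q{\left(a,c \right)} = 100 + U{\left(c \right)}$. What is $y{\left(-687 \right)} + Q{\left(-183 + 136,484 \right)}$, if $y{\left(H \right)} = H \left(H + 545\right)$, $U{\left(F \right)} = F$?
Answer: $\frac{293243}{3} \approx 97748.0$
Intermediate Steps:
$Q{\left(a,c \right)} = \frac{97}{3} + \frac{c}{3}$ ($Q{\left(a,c \right)} = -1 + \frac{100 + c}{3} = -1 + \left(\frac{100}{3} + \frac{c}{3}\right) = \frac{97}{3} + \frac{c}{3}$)
$y{\left(H \right)} = H \left(545 + H\right)$
$y{\left(-687 \right)} + Q{\left(-183 + 136,484 \right)} = - 687 \left(545 - 687\right) + \left(\frac{97}{3} + \frac{1}{3} \cdot 484\right) = \left(-687\right) \left(-142\right) + \left(\frac{97}{3} + \frac{484}{3}\right) = 97554 + \frac{581}{3} = \frac{293243}{3}$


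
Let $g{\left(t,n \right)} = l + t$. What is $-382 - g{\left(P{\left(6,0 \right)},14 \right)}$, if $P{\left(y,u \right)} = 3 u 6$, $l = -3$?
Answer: $-379$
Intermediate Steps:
$P{\left(y,u \right)} = 18 u$
$g{\left(t,n \right)} = -3 + t$
$-382 - g{\left(P{\left(6,0 \right)},14 \right)} = -382 - \left(-3 + 18 \cdot 0\right) = -382 - \left(-3 + 0\right) = -382 - -3 = -382 + 3 = -379$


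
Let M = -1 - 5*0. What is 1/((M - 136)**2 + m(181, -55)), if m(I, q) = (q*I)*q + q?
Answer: 1/566239 ≈ 1.7660e-6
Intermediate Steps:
M = -1 (M = -1 + 0 = -1)
m(I, q) = q + I*q**2 (m(I, q) = (I*q)*q + q = I*q**2 + q = q + I*q**2)
1/((M - 136)**2 + m(181, -55)) = 1/((-1 - 136)**2 - 55*(1 + 181*(-55))) = 1/((-137)**2 - 55*(1 - 9955)) = 1/(18769 - 55*(-9954)) = 1/(18769 + 547470) = 1/566239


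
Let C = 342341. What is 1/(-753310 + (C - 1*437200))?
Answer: -1/848169 ≈ -1.1790e-6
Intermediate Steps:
1/(-753310 + (C - 1*437200)) = 1/(-753310 + (342341 - 1*437200)) = 1/(-753310 + (342341 - 437200)) = 1/(-753310 - 94859) = 1/(-848169) = -1/848169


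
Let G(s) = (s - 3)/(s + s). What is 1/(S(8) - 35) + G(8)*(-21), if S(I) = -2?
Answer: -3901/592 ≈ -6.5895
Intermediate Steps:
G(s) = (-3 + s)/(2*s) (G(s) = (-3 + s)/((2*s)) = (-3 + s)*(1/(2*s)) = (-3 + s)/(2*s))
1/(S(8) - 35) + G(8)*(-21) = 1/(-2 - 35) + ((½)*(-3 + 8)/8)*(-21) = 1/(-37) + ((½)*(⅛)*5)*(-21) = -1/37 + (5/16)*(-21) = -1/37 - 105/16 = -3901/592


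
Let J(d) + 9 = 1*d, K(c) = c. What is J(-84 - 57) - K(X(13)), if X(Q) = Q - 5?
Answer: -158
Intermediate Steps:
X(Q) = -5 + Q
J(d) = -9 + d (J(d) = -9 + 1*d = -9 + d)
J(-84 - 57) - K(X(13)) = (-9 + (-84 - 57)) - (-5 + 13) = (-9 - 141) - 1*8 = -150 - 8 = -158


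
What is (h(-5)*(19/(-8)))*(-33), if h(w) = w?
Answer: -3135/8 ≈ -391.88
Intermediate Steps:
(h(-5)*(19/(-8)))*(-33) = -95/(-8)*(-33) = -95*(-1)/8*(-33) = -5*(-19/8)*(-33) = (95/8)*(-33) = -3135/8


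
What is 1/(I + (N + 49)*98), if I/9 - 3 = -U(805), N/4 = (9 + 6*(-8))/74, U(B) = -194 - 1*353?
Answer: 37/353180 ≈ 0.00010476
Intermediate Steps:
U(B) = -547 (U(B) = -194 - 353 = -547)
N = -78/37 (N = 4*((9 + 6*(-8))/74) = 4*((9 - 48)*(1/74)) = 4*(-39*1/74) = 4*(-39/74) = -78/37 ≈ -2.1081)
I = 4950 (I = 27 + 9*(-1*(-547)) = 27 + 9*547 = 27 + 4923 = 4950)
1/(I + (N + 49)*98) = 1/(4950 + (-78/37 + 49)*98) = 1/(4950 + (1735/37)*98) = 1/(4950 + 170030/37) = 1/(353180/37) = 37/353180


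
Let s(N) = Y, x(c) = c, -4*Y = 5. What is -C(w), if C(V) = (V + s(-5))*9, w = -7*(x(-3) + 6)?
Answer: 801/4 ≈ 200.25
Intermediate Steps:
Y = -5/4 (Y = -¼*5 = -5/4 ≈ -1.2500)
s(N) = -5/4
w = -21 (w = -7*(-3 + 6) = -7*3 = -21)
C(V) = -45/4 + 9*V (C(V) = (V - 5/4)*9 = (-5/4 + V)*9 = -45/4 + 9*V)
-C(w) = -(-45/4 + 9*(-21)) = -(-45/4 - 189) = -1*(-801/4) = 801/4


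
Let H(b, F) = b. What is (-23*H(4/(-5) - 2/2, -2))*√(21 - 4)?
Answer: 207*√17/5 ≈ 170.70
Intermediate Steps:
(-23*H(4/(-5) - 2/2, -2))*√(21 - 4) = (-23*(4/(-5) - 2/2))*√(21 - 4) = (-23*(4*(-⅕) - 2*½))*√17 = (-23*(-⅘ - 1))*√17 = (-23*(-9/5))*√17 = 207*√17/5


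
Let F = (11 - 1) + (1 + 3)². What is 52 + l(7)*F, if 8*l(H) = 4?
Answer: 65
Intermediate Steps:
l(H) = ½ (l(H) = (⅛)*4 = ½)
F = 26 (F = 10 + 4² = 10 + 16 = 26)
52 + l(7)*F = 52 + (½)*26 = 52 + 13 = 65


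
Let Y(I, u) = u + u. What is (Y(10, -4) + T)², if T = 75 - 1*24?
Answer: 1849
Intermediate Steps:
T = 51 (T = 75 - 24 = 51)
Y(I, u) = 2*u
(Y(10, -4) + T)² = (2*(-4) + 51)² = (-8 + 51)² = 43² = 1849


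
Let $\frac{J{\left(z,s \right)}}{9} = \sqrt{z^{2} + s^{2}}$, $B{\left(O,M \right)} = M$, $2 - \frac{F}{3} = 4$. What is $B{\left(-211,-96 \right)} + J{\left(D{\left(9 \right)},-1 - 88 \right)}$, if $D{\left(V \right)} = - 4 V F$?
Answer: $-96 + 9 \sqrt{54577} \approx 2006.6$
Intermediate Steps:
$F = -6$ ($F = 6 - 12 = -6$)
$D{\left(V \right)} = 24 V$ ($D{\left(V \right)} = - 4 V \left(-6\right) = 24 V$)
$J{\left(z,s \right)} = 9 \sqrt{s^{2} + z^{2}}$ ($J{\left(z,s \right)} = 9 \sqrt{z^{2} + s^{2}} = 9 \sqrt{s^{2} + z^{2}}$)
$B{\left(-211,-96 \right)} + J{\left(D{\left(9 \right)},-1 - 88 \right)} = -96 + 9 \sqrt{\left(-1 - 88\right)^{2} + \left(24 \cdot 9\right)^{2}} = -96 + 9 \sqrt{\left(-1 - 88\right)^{2} + 216^{2}} = -96 + 9 \sqrt{\left(-89\right)^{2} + 46656} = -96 + 9 \sqrt{7921 + 46656} = -96 + 9 \sqrt{54577}$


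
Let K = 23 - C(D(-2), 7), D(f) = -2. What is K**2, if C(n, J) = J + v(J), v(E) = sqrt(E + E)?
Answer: (16 - sqrt(14))**2 ≈ 150.27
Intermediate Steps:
v(E) = sqrt(2)*sqrt(E) (v(E) = sqrt(2*E) = sqrt(2)*sqrt(E))
C(n, J) = J + sqrt(2)*sqrt(J)
K = 16 - sqrt(14) (K = 23 - (7 + sqrt(2)*sqrt(7)) = 23 - (7 + sqrt(14)) = 23 + (-7 - sqrt(14)) = 16 - sqrt(14) ≈ 12.258)
K**2 = (16 - sqrt(14))**2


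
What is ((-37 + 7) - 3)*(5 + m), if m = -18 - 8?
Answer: 693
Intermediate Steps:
m = -26
((-37 + 7) - 3)*(5 + m) = ((-37 + 7) - 3)*(5 - 26) = (-30 - 3)*(-21) = -33*(-21) = 693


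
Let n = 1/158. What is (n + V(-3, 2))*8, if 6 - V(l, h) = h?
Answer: 2532/79 ≈ 32.051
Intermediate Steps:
V(l, h) = 6 - h
n = 1/158 ≈ 0.0063291
(n + V(-3, 2))*8 = (1/158 + (6 - 1*2))*8 = (1/158 + (6 - 2))*8 = (1/158 + 4)*8 = (633/158)*8 = 2532/79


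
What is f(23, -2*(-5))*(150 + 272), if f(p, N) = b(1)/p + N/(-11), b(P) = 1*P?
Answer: -92418/253 ≈ -365.29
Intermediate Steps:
b(P) = P
f(p, N) = 1/p - N/11 (f(p, N) = 1/p + N/(-11) = 1/p + N*(-1/11) = 1/p - N/11)
f(23, -2*(-5))*(150 + 272) = (1/23 - (-2)*(-5)/11)*(150 + 272) = (1/23 - 1/11*10)*422 = (1/23 - 10/11)*422 = -219/253*422 = -92418/253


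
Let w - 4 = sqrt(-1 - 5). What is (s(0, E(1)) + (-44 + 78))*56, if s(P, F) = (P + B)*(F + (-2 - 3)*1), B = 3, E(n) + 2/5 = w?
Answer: 8344/5 + 168*I*sqrt(6) ≈ 1668.8 + 411.51*I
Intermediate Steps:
w = 4 + I*sqrt(6) (w = 4 + sqrt(-1 - 5) = 4 + sqrt(-6) = 4 + I*sqrt(6) ≈ 4.0 + 2.4495*I)
E(n) = 18/5 + I*sqrt(6) (E(n) = -2/5 + (4 + I*sqrt(6)) = 18/5 + I*sqrt(6))
s(P, F) = (-5 + F)*(3 + P) (s(P, F) = (P + 3)*(F + (-2 - 3)*1) = (3 + P)*(F - 5*1) = (3 + P)*(F - 5) = (3 + P)*(-5 + F) = (-5 + F)*(3 + P))
(s(0, E(1)) + (-44 + 78))*56 = ((-15 - 5*0 + 3*(18/5 + I*sqrt(6)) + (18/5 + I*sqrt(6))*0) + (-44 + 78))*56 = ((-15 + 0 + (54/5 + 3*I*sqrt(6)) + 0) + 34)*56 = ((-21/5 + 3*I*sqrt(6)) + 34)*56 = (149/5 + 3*I*sqrt(6))*56 = 8344/5 + 168*I*sqrt(6)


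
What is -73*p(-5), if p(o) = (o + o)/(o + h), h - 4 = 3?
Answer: 365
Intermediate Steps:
h = 7 (h = 4 + 3 = 7)
p(o) = 2*o/(7 + o) (p(o) = (o + o)/(o + 7) = (2*o)/(7 + o) = 2*o/(7 + o))
-73*p(-5) = -146*(-5)/(7 - 5) = -146*(-5)/2 = -73*(-5) = 365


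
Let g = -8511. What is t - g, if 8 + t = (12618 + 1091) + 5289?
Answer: 27501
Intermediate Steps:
t = 18990 (t = -8 + ((12618 + 1091) + 5289) = -8 + (13709 + 5289) = -8 + 18998 = 18990)
t - g = 18990 - 1*(-8511) = 18990 + 8511 = 27501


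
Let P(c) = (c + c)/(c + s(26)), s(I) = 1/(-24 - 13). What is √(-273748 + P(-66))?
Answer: 2*I*√408446073910/2443 ≈ 523.21*I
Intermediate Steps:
s(I) = -1/37 (s(I) = 1/(-37) = -1/37)
P(c) = 2*c/(-1/37 + c) (P(c) = (c + c)/(c - 1/37) = (2*c)/(-1/37 + c) = 2*c/(-1/37 + c))
√(-273748 + P(-66)) = √(-273748 + 74*(-66)/(-1 + 37*(-66))) = √(-273748 + 74*(-66)/(-1 - 2442)) = √(-273748 + 74*(-66)/(-2443)) = √(-273748 + 74*(-66)*(-1/2443)) = √(-273748 + 4884/2443) = √(-668761480/2443) = 2*I*√408446073910/2443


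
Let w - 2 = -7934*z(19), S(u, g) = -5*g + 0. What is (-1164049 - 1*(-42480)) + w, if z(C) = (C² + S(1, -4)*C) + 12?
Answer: -7095869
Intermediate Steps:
S(u, g) = -5*g
z(C) = 12 + C² + 20*C (z(C) = (C² + (-5*(-4))*C) + 12 = (C² + 20*C) + 12 = 12 + C² + 20*C)
w = -5974300 (w = 2 - 7934*(12 + 19² + 20*19) = 2 - 7934*(12 + 361 + 380) = 2 - 7934*753 = 2 - 5974302 = -5974300)
(-1164049 - 1*(-42480)) + w = (-1164049 - 1*(-42480)) - 5974300 = (-1164049 + 42480) - 5974300 = -1121569 - 5974300 = -7095869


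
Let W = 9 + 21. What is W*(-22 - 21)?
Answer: -1290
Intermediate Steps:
W = 30
W*(-22 - 21) = 30*(-22 - 21) = 30*(-43) = -1290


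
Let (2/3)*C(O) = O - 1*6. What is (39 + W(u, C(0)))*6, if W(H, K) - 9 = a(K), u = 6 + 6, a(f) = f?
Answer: 234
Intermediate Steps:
u = 12
C(O) = -9 + 3*O/2 (C(O) = 3*(O - 1*6)/2 = 3*(O - 6)/2 = 3*(-6 + O)/2 = -9 + 3*O/2)
W(H, K) = 9 + K
(39 + W(u, C(0)))*6 = (39 + (9 + (-9 + (3/2)*0)))*6 = (39 + (9 + (-9 + 0)))*6 = (39 + (9 - 9))*6 = (39 + 0)*6 = 39*6 = 234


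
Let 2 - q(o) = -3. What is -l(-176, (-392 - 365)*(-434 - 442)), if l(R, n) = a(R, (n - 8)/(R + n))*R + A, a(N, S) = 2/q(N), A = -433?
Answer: 2517/5 ≈ 503.40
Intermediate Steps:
q(o) = 5 (q(o) = 2 - 1*(-3) = 2 + 3 = 5)
a(N, S) = 2/5
l(R, n) = -433 + 2*R/5 (l(R, n) = 2*R/5 - 433 = -433 + 2*R/5)
-l(-176, (-392 - 365)*(-434 - 442)) = -(-433 + (2/5)*(-176)) = -(-433 - 352/5) = -1*(-2517/5) = 2517/5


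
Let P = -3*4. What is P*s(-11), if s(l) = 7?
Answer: -84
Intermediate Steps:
P = -12
P*s(-11) = -12*7 = -84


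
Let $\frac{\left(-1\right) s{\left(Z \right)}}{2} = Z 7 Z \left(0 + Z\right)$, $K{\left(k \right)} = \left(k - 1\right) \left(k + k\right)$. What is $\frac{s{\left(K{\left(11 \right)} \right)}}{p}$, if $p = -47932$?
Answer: $\frac{37268000}{11983} \approx 3110.1$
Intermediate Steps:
$K{\left(k \right)} = 2 k \left(-1 + k\right)$ ($K{\left(k \right)} = \left(-1 + k\right) 2 k = 2 k \left(-1 + k\right)$)
$s{\left(Z \right)} = - 14 Z^{3}$ ($s{\left(Z \right)} = - 2 Z 7 Z \left(0 + Z\right) = - 2 \cdot 7 Z Z Z = - 2 \cdot 7 Z Z^{2} = - 2 \cdot 7 Z^{3} = - 14 Z^{3}$)
$\frac{s{\left(K{\left(11 \right)} \right)}}{p} = \frac{\left(-14\right) \left(2 \cdot 11 \left(-1 + 11\right)\right)^{3}}{-47932} = - 14 \left(2 \cdot 11 \cdot 10\right)^{3} \left(- \frac{1}{47932}\right) = - 14 \cdot 220^{3} \left(- \frac{1}{47932}\right) = \left(-14\right) 10648000 \left(- \frac{1}{47932}\right) = \left(-149072000\right) \left(- \frac{1}{47932}\right) = \frac{37268000}{11983}$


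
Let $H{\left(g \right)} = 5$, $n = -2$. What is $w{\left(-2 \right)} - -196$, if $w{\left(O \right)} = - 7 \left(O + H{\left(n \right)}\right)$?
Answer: $175$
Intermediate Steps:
$w{\left(O \right)} = -35 - 7 O$ ($w{\left(O \right)} = - 7 \left(O + 5\right) = - 7 \left(5 + O\right) = -35 - 7 O$)
$w{\left(-2 \right)} - -196 = \left(-35 - -14\right) - -196 = \left(-35 + 14\right) + 196 = -21 + 196 = 175$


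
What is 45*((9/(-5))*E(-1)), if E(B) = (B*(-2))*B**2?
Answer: -162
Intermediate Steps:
E(B) = -2*B**3 (E(B) = (-2*B)*B**2 = -2*B**3)
45*((9/(-5))*E(-1)) = 45*((9/(-5))*(-2*(-1)**3)) = 45*((9*(-1/5))*(-2*(-1))) = 45*(-9/5*2) = 45*(-18/5) = -162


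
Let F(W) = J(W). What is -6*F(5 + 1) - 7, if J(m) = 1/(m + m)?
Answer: -15/2 ≈ -7.5000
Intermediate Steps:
J(m) = 1/(2*m)
F(W) = 1/(2*W)
-6*F(5 + 1) - 7 = -3/(5 + 1) - 7 = -3/6 - 7 = -6*1/12 - 7 = -1/2 - 7 = -15/2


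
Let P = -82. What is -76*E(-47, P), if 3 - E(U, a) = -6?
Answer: -684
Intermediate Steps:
E(U, a) = 9 (E(U, a) = 3 - 1*(-6) = 3 + 6 = 9)
-76*E(-47, P) = -76*9 = -684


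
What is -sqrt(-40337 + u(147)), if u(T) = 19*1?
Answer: -I*sqrt(40318) ≈ -200.79*I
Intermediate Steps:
u(T) = 19
-sqrt(-40337 + u(147)) = -sqrt(-40337 + 19) = -sqrt(-40318) = -I*sqrt(40318)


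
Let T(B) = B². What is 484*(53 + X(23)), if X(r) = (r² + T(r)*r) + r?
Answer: 6181648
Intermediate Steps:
X(r) = r + r² + r³ (X(r) = (r² + r²*r) + r = (r² + r³) + r = r + r² + r³)
484*(53 + X(23)) = 484*(53 + 23*(1 + 23 + 23²)) = 484*(53 + 23*(1 + 23 + 529)) = 484*(53 + 23*553) = 484*(53 + 12719) = 484*12772 = 6181648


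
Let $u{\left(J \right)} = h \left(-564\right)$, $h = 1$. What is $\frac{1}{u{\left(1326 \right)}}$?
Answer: $- \frac{1}{564} \approx -0.0017731$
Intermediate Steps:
$u{\left(J \right)} = -564$ ($u{\left(J \right)} = 1 \left(-564\right) = -564$)
$\frac{1}{u{\left(1326 \right)}} = \frac{1}{-564} = - \frac{1}{564}$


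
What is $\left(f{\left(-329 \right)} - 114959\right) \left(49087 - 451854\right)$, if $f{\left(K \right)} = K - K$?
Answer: $46301691553$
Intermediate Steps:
$f{\left(K \right)} = 0$
$\left(f{\left(-329 \right)} - 114959\right) \left(49087 - 451854\right) = \left(0 - 114959\right) \left(49087 - 451854\right) = \left(-114959\right) \left(-402767\right) = 46301691553$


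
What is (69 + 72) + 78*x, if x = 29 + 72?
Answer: 8019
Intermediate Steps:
x = 101
(69 + 72) + 78*x = (69 + 72) + 78*101 = 141 + 7878 = 8019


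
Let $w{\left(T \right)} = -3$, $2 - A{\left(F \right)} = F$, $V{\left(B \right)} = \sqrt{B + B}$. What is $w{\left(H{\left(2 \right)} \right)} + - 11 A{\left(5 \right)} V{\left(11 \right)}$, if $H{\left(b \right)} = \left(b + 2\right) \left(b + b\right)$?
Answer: $-3 + 33 \sqrt{22} \approx 151.78$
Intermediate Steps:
$V{\left(B \right)} = \sqrt{2} \sqrt{B}$ ($V{\left(B \right)} = \sqrt{2 B} = \sqrt{2} \sqrt{B}$)
$A{\left(F \right)} = 2 - F$
$H{\left(b \right)} = 2 b \left(2 + b\right)$ ($H{\left(b \right)} = \left(2 + b\right) 2 b = 2 b \left(2 + b\right)$)
$w{\left(H{\left(2 \right)} \right)} + - 11 A{\left(5 \right)} V{\left(11 \right)} = -3 + - 11 \left(2 - 5\right) \sqrt{2} \sqrt{11} = -3 + - 11 \left(2 - 5\right) \sqrt{22} = -3 + \left(-11\right) \left(-3\right) \sqrt{22} = -3 + 33 \sqrt{22}$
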